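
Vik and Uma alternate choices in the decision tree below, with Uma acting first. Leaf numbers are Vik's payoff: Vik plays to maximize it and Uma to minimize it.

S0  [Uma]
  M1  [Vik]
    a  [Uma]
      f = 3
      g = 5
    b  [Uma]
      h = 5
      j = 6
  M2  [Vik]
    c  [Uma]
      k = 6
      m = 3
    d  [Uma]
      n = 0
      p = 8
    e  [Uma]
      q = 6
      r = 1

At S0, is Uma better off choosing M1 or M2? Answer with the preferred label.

a (Uma): min(3, 5) = 3
b (Uma): min(5, 6) = 5
M1 (Vik): max(3, 5) = 5
c (Uma): min(6, 3) = 3
d (Uma): min(0, 8) = 0
e (Uma): min(6, 1) = 1
M2 (Vik): max(3, 0, 1) = 3
Uma prefers the lower value; M1=5, M2=3. M2 is better since 3 < 5.

M2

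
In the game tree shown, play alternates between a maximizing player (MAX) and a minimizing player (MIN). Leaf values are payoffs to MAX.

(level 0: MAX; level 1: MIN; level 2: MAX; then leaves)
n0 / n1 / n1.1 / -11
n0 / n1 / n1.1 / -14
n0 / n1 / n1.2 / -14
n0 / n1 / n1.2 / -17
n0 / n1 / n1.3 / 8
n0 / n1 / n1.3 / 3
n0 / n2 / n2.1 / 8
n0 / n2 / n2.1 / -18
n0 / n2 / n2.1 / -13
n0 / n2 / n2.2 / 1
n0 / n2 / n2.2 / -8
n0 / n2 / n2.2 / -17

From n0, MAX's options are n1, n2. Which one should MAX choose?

n2

n1.1 (MAX): max(-11, -14) = -11
n1.2 (MAX): max(-14, -17) = -14
n1.3 (MAX): max(8, 3) = 8
n1 (MIN): min(-11, -14, 8) = -14
n2.1 (MAX): max(8, -18, -13) = 8
n2.2 (MAX): max(1, -8, -17) = 1
n2 (MIN): min(8, 1) = 1
n0 (MAX): max(-14, 1) = 1
MAX at n0 wants the highest of {n1=-14, n2=1}, so chooses n2.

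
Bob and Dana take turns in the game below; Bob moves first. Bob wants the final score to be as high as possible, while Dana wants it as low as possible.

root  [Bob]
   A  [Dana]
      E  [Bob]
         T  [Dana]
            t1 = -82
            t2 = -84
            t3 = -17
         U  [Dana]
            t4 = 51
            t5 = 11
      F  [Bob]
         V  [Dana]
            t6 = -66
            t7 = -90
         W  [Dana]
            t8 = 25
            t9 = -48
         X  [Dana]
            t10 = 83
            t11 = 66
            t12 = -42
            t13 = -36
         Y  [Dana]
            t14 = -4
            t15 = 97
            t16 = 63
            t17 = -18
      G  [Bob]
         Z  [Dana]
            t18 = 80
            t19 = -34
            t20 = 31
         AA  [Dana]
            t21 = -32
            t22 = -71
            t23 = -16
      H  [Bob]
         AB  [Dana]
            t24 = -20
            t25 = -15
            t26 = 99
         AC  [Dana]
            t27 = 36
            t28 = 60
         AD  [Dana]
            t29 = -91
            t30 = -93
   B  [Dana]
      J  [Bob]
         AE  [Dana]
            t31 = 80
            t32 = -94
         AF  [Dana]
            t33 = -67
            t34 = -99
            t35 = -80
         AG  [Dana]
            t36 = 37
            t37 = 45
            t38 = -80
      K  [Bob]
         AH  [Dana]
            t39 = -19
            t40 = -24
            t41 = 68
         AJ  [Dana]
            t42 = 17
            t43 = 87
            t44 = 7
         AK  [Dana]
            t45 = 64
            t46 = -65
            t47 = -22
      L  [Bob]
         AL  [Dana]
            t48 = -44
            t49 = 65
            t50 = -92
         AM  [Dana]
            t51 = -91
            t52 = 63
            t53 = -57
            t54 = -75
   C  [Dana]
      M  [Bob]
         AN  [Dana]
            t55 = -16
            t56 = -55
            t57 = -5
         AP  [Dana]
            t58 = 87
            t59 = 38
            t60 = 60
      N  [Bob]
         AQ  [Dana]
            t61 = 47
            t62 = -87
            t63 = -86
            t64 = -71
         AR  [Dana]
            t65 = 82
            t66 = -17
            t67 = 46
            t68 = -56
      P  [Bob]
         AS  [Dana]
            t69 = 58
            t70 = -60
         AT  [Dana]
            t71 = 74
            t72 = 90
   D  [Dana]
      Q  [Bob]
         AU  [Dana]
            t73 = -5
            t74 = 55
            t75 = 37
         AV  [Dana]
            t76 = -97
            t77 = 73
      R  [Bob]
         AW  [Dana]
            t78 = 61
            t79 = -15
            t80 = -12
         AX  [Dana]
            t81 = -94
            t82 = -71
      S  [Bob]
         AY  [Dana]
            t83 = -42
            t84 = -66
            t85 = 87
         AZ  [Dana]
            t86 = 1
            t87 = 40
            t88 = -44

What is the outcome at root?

T (Dana): min(-82, -84, -17) = -84
U (Dana): min(51, 11) = 11
E (Bob): max(-84, 11) = 11
V (Dana): min(-66, -90) = -90
W (Dana): min(25, -48) = -48
X (Dana): min(83, 66, -42, -36) = -42
Y (Dana): min(-4, 97, 63, -18) = -18
F (Bob): max(-90, -48, -42, -18) = -18
Z (Dana): min(80, -34, 31) = -34
AA (Dana): min(-32, -71, -16) = -71
G (Bob): max(-34, -71) = -34
AB (Dana): min(-20, -15, 99) = -20
AC (Dana): min(36, 60) = 36
AD (Dana): min(-91, -93) = -93
H (Bob): max(-20, 36, -93) = 36
A (Dana): min(11, -18, -34, 36) = -34
AE (Dana): min(80, -94) = -94
AF (Dana): min(-67, -99, -80) = -99
AG (Dana): min(37, 45, -80) = -80
J (Bob): max(-94, -99, -80) = -80
AH (Dana): min(-19, -24, 68) = -24
AJ (Dana): min(17, 87, 7) = 7
AK (Dana): min(64, -65, -22) = -65
K (Bob): max(-24, 7, -65) = 7
AL (Dana): min(-44, 65, -92) = -92
AM (Dana): min(-91, 63, -57, -75) = -91
L (Bob): max(-92, -91) = -91
B (Dana): min(-80, 7, -91) = -91
AN (Dana): min(-16, -55, -5) = -55
AP (Dana): min(87, 38, 60) = 38
M (Bob): max(-55, 38) = 38
AQ (Dana): min(47, -87, -86, -71) = -87
AR (Dana): min(82, -17, 46, -56) = -56
N (Bob): max(-87, -56) = -56
AS (Dana): min(58, -60) = -60
AT (Dana): min(74, 90) = 74
P (Bob): max(-60, 74) = 74
C (Dana): min(38, -56, 74) = -56
AU (Dana): min(-5, 55, 37) = -5
AV (Dana): min(-97, 73) = -97
Q (Bob): max(-5, -97) = -5
AW (Dana): min(61, -15, -12) = -15
AX (Dana): min(-94, -71) = -94
R (Bob): max(-15, -94) = -15
AY (Dana): min(-42, -66, 87) = -66
AZ (Dana): min(1, 40, -44) = -44
S (Bob): max(-66, -44) = -44
D (Dana): min(-5, -15, -44) = -44
root (Bob): max(-34, -91, -56, -44) = -34

-34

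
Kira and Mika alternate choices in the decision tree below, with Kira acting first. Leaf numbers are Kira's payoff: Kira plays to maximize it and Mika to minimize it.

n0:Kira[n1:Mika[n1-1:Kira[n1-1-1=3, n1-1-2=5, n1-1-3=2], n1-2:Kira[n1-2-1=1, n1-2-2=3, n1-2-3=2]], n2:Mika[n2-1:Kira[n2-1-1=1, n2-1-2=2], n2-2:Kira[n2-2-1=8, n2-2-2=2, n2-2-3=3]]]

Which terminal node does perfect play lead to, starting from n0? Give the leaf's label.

n1-2-2

n1-1 (Kira): max(3, 5, 2) = 5
n1-2 (Kira): max(1, 3, 2) = 3
n1 (Mika): min(5, 3) = 3
n2-1 (Kira): max(1, 2) = 2
n2-2 (Kira): max(8, 2, 3) = 8
n2 (Mika): min(2, 8) = 2
n0 (Kira): max(3, 2) = 3
At n0, Kira picks n1 (highest: 3).
At n1, Mika picks n1-2 (lowest: 3).
At n1-2, Kira picks n1-2-2 (highest: 3).
Terminal value 3.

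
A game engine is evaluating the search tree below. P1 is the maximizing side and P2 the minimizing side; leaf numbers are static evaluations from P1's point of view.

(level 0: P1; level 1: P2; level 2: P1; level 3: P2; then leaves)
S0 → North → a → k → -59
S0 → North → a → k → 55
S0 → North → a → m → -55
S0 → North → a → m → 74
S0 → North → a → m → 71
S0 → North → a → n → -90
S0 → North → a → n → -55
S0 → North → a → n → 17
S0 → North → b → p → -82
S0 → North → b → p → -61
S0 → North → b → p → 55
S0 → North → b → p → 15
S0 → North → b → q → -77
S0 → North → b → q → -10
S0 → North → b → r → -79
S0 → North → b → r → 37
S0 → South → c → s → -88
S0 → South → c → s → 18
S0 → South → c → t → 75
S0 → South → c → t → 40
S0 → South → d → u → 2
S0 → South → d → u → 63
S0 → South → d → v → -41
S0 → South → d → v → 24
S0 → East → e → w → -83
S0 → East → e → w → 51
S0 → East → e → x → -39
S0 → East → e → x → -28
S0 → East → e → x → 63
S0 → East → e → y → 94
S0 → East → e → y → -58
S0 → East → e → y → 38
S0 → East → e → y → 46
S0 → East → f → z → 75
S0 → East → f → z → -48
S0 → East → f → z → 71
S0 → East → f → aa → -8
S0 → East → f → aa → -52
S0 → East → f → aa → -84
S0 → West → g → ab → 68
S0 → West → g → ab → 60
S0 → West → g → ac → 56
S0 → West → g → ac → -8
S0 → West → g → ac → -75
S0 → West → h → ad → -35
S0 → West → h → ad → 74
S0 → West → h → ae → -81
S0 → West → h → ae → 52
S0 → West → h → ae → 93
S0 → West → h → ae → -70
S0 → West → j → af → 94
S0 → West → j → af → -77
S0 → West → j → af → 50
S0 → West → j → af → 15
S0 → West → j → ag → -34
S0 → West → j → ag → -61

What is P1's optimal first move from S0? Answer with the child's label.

South

k (P2): min(-59, 55) = -59
m (P2): min(-55, 74, 71) = -55
n (P2): min(-90, -55, 17) = -90
a (P1): max(-59, -55, -90) = -55
p (P2): min(-82, -61, 55, 15) = -82
q (P2): min(-77, -10) = -77
r (P2): min(-79, 37) = -79
b (P1): max(-82, -77, -79) = -77
North (P2): min(-55, -77) = -77
s (P2): min(-88, 18) = -88
t (P2): min(75, 40) = 40
c (P1): max(-88, 40) = 40
u (P2): min(2, 63) = 2
v (P2): min(-41, 24) = -41
d (P1): max(2, -41) = 2
South (P2): min(40, 2) = 2
w (P2): min(-83, 51) = -83
x (P2): min(-39, -28, 63) = -39
y (P2): min(94, -58, 38, 46) = -58
e (P1): max(-83, -39, -58) = -39
z (P2): min(75, -48, 71) = -48
aa (P2): min(-8, -52, -84) = -84
f (P1): max(-48, -84) = -48
East (P2): min(-39, -48) = -48
ab (P2): min(68, 60) = 60
ac (P2): min(56, -8, -75) = -75
g (P1): max(60, -75) = 60
ad (P2): min(-35, 74) = -35
ae (P2): min(-81, 52, 93, -70) = -81
h (P1): max(-35, -81) = -35
af (P2): min(94, -77, 50, 15) = -77
ag (P2): min(-34, -61) = -61
j (P1): max(-77, -61) = -61
West (P2): min(60, -35, -61) = -61
S0 (P1): max(-77, 2, -48, -61) = 2
P1 at S0 wants the highest of {North=-77, South=2, East=-48, West=-61}, so chooses South.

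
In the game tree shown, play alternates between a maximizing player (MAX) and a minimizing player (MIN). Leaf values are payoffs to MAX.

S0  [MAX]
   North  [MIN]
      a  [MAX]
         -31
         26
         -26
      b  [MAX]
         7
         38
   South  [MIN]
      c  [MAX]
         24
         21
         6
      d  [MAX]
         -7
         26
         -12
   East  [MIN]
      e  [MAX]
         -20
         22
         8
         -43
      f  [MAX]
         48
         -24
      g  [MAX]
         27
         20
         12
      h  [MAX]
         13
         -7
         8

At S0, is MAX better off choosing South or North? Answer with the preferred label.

North

c (MAX): max(24, 21, 6) = 24
d (MAX): max(-7, 26, -12) = 26
South (MIN): min(24, 26) = 24
a (MAX): max(-31, 26, -26) = 26
b (MAX): max(7, 38) = 38
North (MIN): min(26, 38) = 26
MAX prefers the higher value; South=24, North=26. North is better since 26 > 24.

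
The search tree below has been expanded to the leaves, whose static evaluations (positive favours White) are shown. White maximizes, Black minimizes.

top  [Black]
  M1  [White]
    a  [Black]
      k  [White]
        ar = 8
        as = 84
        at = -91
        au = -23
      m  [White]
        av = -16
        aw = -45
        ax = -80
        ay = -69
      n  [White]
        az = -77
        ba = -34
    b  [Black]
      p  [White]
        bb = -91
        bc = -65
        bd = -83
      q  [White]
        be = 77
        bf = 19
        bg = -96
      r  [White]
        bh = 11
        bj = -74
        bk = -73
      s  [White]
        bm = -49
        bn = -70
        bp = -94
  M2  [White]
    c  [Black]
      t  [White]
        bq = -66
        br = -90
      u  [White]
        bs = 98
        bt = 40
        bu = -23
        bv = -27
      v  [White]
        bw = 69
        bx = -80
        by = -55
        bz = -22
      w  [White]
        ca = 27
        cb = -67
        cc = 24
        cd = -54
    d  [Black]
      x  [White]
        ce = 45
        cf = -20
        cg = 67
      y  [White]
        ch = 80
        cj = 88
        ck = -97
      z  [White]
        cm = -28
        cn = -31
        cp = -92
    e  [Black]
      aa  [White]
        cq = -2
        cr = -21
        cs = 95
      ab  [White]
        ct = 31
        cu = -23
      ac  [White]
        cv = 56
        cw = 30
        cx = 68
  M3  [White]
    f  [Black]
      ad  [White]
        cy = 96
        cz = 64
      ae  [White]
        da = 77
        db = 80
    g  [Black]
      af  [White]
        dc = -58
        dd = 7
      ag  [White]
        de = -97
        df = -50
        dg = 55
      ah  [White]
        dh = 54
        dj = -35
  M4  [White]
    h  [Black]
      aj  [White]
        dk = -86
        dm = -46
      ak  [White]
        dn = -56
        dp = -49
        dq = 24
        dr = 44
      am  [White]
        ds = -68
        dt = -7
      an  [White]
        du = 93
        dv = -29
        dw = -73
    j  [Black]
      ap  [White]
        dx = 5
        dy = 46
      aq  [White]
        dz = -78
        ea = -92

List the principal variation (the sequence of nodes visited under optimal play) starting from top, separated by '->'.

top -> M4 -> h -> aj -> dm

k (White): max(8, 84, -91, -23) = 84
m (White): max(-16, -45, -80, -69) = -16
n (White): max(-77, -34) = -34
a (Black): min(84, -16, -34) = -34
p (White): max(-91, -65, -83) = -65
q (White): max(77, 19, -96) = 77
r (White): max(11, -74, -73) = 11
s (White): max(-49, -70, -94) = -49
b (Black): min(-65, 77, 11, -49) = -65
M1 (White): max(-34, -65) = -34
t (White): max(-66, -90) = -66
u (White): max(98, 40, -23, -27) = 98
v (White): max(69, -80, -55, -22) = 69
w (White): max(27, -67, 24, -54) = 27
c (Black): min(-66, 98, 69, 27) = -66
x (White): max(45, -20, 67) = 67
y (White): max(80, 88, -97) = 88
z (White): max(-28, -31, -92) = -28
d (Black): min(67, 88, -28) = -28
aa (White): max(-2, -21, 95) = 95
ab (White): max(31, -23) = 31
ac (White): max(56, 30, 68) = 68
e (Black): min(95, 31, 68) = 31
M2 (White): max(-66, -28, 31) = 31
ad (White): max(96, 64) = 96
ae (White): max(77, 80) = 80
f (Black): min(96, 80) = 80
af (White): max(-58, 7) = 7
ag (White): max(-97, -50, 55) = 55
ah (White): max(54, -35) = 54
g (Black): min(7, 55, 54) = 7
M3 (White): max(80, 7) = 80
aj (White): max(-86, -46) = -46
ak (White): max(-56, -49, 24, 44) = 44
am (White): max(-68, -7) = -7
an (White): max(93, -29, -73) = 93
h (Black): min(-46, 44, -7, 93) = -46
ap (White): max(5, 46) = 46
aq (White): max(-78, -92) = -78
j (Black): min(46, -78) = -78
M4 (White): max(-46, -78) = -46
top (Black): min(-34, 31, 80, -46) = -46
At top, Black picks M4 (lowest: -46).
At M4, White picks h (highest: -46).
At h, Black picks aj (lowest: -46).
At aj, White picks dm (highest: -46).
Terminal value -46.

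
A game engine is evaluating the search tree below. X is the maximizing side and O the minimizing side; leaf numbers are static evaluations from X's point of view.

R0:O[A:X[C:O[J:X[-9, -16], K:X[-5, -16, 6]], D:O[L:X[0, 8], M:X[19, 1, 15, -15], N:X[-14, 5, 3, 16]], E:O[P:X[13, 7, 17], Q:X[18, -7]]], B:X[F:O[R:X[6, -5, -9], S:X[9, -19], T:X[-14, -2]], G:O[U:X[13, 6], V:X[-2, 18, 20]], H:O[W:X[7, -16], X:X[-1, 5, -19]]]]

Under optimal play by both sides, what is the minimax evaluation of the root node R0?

J (X): max(-9, -16) = -9
K (X): max(-5, -16, 6) = 6
C (O): min(-9, 6) = -9
L (X): max(0, 8) = 8
M (X): max(19, 1, 15, -15) = 19
N (X): max(-14, 5, 3, 16) = 16
D (O): min(8, 19, 16) = 8
P (X): max(13, 7, 17) = 17
Q (X): max(18, -7) = 18
E (O): min(17, 18) = 17
A (X): max(-9, 8, 17) = 17
R (X): max(6, -5, -9) = 6
S (X): max(9, -19) = 9
T (X): max(-14, -2) = -2
F (O): min(6, 9, -2) = -2
U (X): max(13, 6) = 13
V (X): max(-2, 18, 20) = 20
G (O): min(13, 20) = 13
W (X): max(7, -16) = 7
X (X): max(-1, 5, -19) = 5
H (O): min(7, 5) = 5
B (X): max(-2, 13, 5) = 13
R0 (O): min(17, 13) = 13

13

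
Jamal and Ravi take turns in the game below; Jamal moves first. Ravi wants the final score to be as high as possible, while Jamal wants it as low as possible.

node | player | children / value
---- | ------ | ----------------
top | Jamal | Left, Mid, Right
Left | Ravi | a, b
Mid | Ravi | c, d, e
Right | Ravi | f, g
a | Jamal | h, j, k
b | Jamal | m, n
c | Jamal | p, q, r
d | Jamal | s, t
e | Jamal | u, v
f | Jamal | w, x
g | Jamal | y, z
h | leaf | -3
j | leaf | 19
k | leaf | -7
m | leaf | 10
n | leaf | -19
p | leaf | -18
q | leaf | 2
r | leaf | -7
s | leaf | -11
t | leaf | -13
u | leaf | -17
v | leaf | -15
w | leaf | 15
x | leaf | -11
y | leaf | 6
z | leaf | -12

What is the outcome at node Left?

a (Jamal): min(-3, 19, -7) = -7
b (Jamal): min(10, -19) = -19
Left (Ravi): max(-7, -19) = -7

-7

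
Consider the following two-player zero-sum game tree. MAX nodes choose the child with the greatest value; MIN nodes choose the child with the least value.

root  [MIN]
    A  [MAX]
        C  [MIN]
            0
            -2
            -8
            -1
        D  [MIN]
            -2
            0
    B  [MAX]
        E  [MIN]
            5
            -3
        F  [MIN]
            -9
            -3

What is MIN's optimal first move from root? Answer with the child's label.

C (MIN): min(0, -2, -8, -1) = -8
D (MIN): min(-2, 0) = -2
A (MAX): max(-8, -2) = -2
E (MIN): min(5, -3) = -3
F (MIN): min(-9, -3) = -9
B (MAX): max(-3, -9) = -3
root (MIN): min(-2, -3) = -3
MIN at root wants the lowest of {A=-2, B=-3}, so chooses B.

B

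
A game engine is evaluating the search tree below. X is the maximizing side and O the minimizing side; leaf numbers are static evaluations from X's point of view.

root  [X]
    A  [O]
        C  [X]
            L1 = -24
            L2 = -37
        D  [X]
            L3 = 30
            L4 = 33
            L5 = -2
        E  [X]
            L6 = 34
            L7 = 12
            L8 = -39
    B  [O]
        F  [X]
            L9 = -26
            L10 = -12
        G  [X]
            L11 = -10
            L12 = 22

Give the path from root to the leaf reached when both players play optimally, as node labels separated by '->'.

C (X): max(-24, -37) = -24
D (X): max(30, 33, -2) = 33
E (X): max(34, 12, -39) = 34
A (O): min(-24, 33, 34) = -24
F (X): max(-26, -12) = -12
G (X): max(-10, 22) = 22
B (O): min(-12, 22) = -12
root (X): max(-24, -12) = -12
At root, X picks B (highest: -12).
At B, O picks F (lowest: -12).
At F, X picks L10 (highest: -12).
Terminal value -12.

root -> B -> F -> L10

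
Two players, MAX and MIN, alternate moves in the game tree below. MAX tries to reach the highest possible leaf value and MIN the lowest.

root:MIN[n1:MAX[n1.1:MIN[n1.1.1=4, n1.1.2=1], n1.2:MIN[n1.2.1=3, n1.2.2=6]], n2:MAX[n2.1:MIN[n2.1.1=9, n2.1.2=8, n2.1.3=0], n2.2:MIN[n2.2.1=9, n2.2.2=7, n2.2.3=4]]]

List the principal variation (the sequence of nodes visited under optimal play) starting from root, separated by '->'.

n1.1 (MIN): min(4, 1) = 1
n1.2 (MIN): min(3, 6) = 3
n1 (MAX): max(1, 3) = 3
n2.1 (MIN): min(9, 8, 0) = 0
n2.2 (MIN): min(9, 7, 4) = 4
n2 (MAX): max(0, 4) = 4
root (MIN): min(3, 4) = 3
At root, MIN picks n1 (lowest: 3).
At n1, MAX picks n1.2 (highest: 3).
At n1.2, MIN picks n1.2.1 (lowest: 3).
Terminal value 3.

root -> n1 -> n1.2 -> n1.2.1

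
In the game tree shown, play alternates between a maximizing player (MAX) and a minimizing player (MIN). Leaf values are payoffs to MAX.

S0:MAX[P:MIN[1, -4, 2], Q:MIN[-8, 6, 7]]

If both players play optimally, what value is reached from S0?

P (MIN): min(1, -4, 2) = -4
Q (MIN): min(-8, 6, 7) = -8
S0 (MAX): max(-4, -8) = -4

-4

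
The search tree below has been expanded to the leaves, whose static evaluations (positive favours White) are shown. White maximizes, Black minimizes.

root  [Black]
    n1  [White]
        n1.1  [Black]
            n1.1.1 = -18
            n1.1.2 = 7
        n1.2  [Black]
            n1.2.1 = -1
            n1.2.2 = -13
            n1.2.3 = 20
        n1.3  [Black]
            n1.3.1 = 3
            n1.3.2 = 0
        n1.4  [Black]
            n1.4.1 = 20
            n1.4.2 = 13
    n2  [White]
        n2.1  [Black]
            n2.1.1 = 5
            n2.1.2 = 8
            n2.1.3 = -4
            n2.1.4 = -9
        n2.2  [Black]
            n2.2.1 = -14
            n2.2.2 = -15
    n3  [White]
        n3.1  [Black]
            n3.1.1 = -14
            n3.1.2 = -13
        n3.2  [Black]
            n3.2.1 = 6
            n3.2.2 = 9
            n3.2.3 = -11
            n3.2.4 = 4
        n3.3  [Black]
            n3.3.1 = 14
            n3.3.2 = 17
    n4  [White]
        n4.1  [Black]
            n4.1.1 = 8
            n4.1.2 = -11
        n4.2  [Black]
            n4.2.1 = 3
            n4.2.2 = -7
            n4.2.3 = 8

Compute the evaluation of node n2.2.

-15

n2.2 (Black): min(-14, -15) = -15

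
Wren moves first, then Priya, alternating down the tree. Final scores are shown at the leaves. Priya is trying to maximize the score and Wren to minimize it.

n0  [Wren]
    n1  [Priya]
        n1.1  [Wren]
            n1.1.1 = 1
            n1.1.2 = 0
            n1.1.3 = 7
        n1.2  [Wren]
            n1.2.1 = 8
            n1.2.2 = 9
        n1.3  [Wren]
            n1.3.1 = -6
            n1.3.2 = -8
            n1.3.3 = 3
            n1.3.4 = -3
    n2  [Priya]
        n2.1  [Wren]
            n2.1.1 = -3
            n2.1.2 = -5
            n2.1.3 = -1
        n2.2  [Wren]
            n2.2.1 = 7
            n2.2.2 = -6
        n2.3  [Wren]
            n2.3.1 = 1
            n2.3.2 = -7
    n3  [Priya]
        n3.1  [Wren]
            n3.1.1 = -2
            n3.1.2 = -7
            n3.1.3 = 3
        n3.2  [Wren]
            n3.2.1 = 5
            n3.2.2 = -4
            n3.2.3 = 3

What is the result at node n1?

n1.1 (Wren): min(1, 0, 7) = 0
n1.2 (Wren): min(8, 9) = 8
n1.3 (Wren): min(-6, -8, 3, -3) = -8
n1 (Priya): max(0, 8, -8) = 8

8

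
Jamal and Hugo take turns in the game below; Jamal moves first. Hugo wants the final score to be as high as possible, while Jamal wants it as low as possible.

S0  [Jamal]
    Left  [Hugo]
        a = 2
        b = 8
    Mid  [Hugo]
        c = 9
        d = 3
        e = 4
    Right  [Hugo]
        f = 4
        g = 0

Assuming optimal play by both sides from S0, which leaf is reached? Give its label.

f

Left (Hugo): max(2, 8) = 8
Mid (Hugo): max(9, 3, 4) = 9
Right (Hugo): max(4, 0) = 4
S0 (Jamal): min(8, 9, 4) = 4
At S0, Jamal picks Right (lowest: 4).
At Right, Hugo picks f (highest: 4).
Terminal value 4.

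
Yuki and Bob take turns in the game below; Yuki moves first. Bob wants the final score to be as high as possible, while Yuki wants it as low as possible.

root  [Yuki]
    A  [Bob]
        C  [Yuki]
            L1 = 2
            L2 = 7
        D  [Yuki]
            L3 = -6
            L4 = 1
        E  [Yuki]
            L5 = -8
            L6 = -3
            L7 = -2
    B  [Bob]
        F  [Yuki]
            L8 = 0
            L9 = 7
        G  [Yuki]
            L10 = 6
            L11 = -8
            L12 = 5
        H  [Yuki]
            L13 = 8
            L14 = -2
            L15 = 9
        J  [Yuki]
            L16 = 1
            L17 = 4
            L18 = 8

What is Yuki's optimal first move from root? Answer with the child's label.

C (Yuki): min(2, 7) = 2
D (Yuki): min(-6, 1) = -6
E (Yuki): min(-8, -3, -2) = -8
A (Bob): max(2, -6, -8) = 2
F (Yuki): min(0, 7) = 0
G (Yuki): min(6, -8, 5) = -8
H (Yuki): min(8, -2, 9) = -2
J (Yuki): min(1, 4, 8) = 1
B (Bob): max(0, -8, -2, 1) = 1
root (Yuki): min(2, 1) = 1
Yuki at root wants the lowest of {A=2, B=1}, so chooses B.

B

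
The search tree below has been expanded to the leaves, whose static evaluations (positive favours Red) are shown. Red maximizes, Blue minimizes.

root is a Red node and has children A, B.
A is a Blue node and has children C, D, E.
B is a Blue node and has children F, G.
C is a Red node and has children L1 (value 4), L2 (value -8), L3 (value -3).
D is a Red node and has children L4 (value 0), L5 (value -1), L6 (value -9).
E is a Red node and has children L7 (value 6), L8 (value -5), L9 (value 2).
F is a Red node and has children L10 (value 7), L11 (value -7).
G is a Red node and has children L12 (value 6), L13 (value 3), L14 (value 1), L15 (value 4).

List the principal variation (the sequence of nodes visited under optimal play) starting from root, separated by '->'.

C (Red): max(4, -8, -3) = 4
D (Red): max(0, -1, -9) = 0
E (Red): max(6, -5, 2) = 6
A (Blue): min(4, 0, 6) = 0
F (Red): max(7, -7) = 7
G (Red): max(6, 3, 1, 4) = 6
B (Blue): min(7, 6) = 6
root (Red): max(0, 6) = 6
At root, Red picks B (highest: 6).
At B, Blue picks G (lowest: 6).
At G, Red picks L12 (highest: 6).
Terminal value 6.

root -> B -> G -> L12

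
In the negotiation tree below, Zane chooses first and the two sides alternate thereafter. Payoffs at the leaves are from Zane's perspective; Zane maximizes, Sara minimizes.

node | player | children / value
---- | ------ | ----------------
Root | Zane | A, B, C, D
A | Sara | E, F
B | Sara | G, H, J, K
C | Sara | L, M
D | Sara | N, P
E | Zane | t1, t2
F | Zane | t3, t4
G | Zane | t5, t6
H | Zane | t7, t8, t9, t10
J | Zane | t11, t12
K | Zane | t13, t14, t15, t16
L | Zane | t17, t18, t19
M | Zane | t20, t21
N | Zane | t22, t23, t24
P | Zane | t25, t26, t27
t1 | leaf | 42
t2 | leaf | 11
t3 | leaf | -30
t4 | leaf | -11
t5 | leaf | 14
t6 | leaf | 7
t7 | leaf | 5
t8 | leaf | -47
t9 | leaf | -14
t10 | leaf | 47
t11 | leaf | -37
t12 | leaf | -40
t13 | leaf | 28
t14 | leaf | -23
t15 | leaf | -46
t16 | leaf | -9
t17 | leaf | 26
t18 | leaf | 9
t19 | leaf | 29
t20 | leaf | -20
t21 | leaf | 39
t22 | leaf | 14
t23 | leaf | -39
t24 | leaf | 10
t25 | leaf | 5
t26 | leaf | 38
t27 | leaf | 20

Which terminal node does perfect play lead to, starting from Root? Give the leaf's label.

t19

E (Zane): max(42, 11) = 42
F (Zane): max(-30, -11) = -11
A (Sara): min(42, -11) = -11
G (Zane): max(14, 7) = 14
H (Zane): max(5, -47, -14, 47) = 47
J (Zane): max(-37, -40) = -37
K (Zane): max(28, -23, -46, -9) = 28
B (Sara): min(14, 47, -37, 28) = -37
L (Zane): max(26, 9, 29) = 29
M (Zane): max(-20, 39) = 39
C (Sara): min(29, 39) = 29
N (Zane): max(14, -39, 10) = 14
P (Zane): max(5, 38, 20) = 38
D (Sara): min(14, 38) = 14
Root (Zane): max(-11, -37, 29, 14) = 29
At Root, Zane picks C (highest: 29).
At C, Sara picks L (lowest: 29).
At L, Zane picks t19 (highest: 29).
Terminal value 29.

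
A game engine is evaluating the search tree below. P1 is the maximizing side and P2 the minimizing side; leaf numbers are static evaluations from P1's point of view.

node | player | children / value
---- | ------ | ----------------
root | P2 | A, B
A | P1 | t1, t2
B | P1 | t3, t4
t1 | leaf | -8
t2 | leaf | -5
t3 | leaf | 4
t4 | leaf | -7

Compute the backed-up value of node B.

B (P1): max(4, -7) = 4

4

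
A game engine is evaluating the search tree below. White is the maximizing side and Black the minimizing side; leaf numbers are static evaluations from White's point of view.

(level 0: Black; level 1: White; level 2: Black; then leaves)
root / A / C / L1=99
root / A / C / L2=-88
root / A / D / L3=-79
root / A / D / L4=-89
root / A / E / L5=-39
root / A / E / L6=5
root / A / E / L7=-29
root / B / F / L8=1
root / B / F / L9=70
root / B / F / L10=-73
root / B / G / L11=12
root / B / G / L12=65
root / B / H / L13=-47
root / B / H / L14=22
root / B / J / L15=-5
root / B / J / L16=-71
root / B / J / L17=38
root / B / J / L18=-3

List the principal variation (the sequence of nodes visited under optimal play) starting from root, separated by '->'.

root -> A -> E -> L5

C (Black): min(99, -88) = -88
D (Black): min(-79, -89) = -89
E (Black): min(-39, 5, -29) = -39
A (White): max(-88, -89, -39) = -39
F (Black): min(1, 70, -73) = -73
G (Black): min(12, 65) = 12
H (Black): min(-47, 22) = -47
J (Black): min(-5, -71, 38, -3) = -71
B (White): max(-73, 12, -47, -71) = 12
root (Black): min(-39, 12) = -39
At root, Black picks A (lowest: -39).
At A, White picks E (highest: -39).
At E, Black picks L5 (lowest: -39).
Terminal value -39.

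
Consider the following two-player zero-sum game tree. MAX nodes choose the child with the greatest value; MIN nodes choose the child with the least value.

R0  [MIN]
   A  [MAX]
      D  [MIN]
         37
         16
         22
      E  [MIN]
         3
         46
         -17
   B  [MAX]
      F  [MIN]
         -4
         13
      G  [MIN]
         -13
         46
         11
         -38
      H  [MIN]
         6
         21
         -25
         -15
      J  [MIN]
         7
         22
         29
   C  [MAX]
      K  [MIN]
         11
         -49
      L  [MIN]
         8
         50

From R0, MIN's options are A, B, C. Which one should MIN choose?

B

D (MIN): min(37, 16, 22) = 16
E (MIN): min(3, 46, -17) = -17
A (MAX): max(16, -17) = 16
F (MIN): min(-4, 13) = -4
G (MIN): min(-13, 46, 11, -38) = -38
H (MIN): min(6, 21, -25, -15) = -25
J (MIN): min(7, 22, 29) = 7
B (MAX): max(-4, -38, -25, 7) = 7
K (MIN): min(11, -49) = -49
L (MIN): min(8, 50) = 8
C (MAX): max(-49, 8) = 8
R0 (MIN): min(16, 7, 8) = 7
MIN at R0 wants the lowest of {A=16, B=7, C=8}, so chooses B.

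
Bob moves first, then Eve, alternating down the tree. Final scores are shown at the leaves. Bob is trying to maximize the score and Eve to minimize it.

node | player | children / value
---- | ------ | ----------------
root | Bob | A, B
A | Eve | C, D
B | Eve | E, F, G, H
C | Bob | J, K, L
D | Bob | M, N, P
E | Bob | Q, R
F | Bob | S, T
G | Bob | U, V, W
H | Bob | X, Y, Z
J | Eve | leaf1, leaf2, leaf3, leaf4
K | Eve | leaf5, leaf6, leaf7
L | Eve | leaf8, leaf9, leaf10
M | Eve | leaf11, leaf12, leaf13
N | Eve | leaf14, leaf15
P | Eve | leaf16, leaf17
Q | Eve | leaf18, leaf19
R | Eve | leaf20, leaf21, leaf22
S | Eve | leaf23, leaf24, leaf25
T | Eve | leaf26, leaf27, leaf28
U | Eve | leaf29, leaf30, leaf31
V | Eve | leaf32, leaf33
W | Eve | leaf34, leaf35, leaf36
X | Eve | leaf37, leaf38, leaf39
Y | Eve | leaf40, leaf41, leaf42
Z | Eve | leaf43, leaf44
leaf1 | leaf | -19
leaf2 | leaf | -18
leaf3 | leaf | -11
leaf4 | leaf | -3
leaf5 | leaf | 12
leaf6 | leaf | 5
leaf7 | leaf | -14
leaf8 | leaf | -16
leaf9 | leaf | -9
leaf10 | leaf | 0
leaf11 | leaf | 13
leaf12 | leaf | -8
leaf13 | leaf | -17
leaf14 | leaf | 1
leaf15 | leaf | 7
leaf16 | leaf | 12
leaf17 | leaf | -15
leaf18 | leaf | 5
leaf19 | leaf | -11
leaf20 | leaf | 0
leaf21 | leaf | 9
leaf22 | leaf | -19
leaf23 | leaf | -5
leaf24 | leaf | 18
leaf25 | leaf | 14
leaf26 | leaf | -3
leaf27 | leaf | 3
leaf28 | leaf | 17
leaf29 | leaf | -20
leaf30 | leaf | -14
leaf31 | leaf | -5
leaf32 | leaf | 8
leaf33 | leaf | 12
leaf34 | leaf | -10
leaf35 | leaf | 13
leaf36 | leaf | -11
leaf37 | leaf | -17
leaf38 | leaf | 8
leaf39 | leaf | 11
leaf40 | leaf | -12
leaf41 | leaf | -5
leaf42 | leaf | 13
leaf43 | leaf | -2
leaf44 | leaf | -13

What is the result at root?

J (Eve): min(-19, -18, -11, -3) = -19
K (Eve): min(12, 5, -14) = -14
L (Eve): min(-16, -9, 0) = -16
C (Bob): max(-19, -14, -16) = -14
M (Eve): min(13, -8, -17) = -17
N (Eve): min(1, 7) = 1
P (Eve): min(12, -15) = -15
D (Bob): max(-17, 1, -15) = 1
A (Eve): min(-14, 1) = -14
Q (Eve): min(5, -11) = -11
R (Eve): min(0, 9, -19) = -19
E (Bob): max(-11, -19) = -11
S (Eve): min(-5, 18, 14) = -5
T (Eve): min(-3, 3, 17) = -3
F (Bob): max(-5, -3) = -3
U (Eve): min(-20, -14, -5) = -20
V (Eve): min(8, 12) = 8
W (Eve): min(-10, 13, -11) = -11
G (Bob): max(-20, 8, -11) = 8
X (Eve): min(-17, 8, 11) = -17
Y (Eve): min(-12, -5, 13) = -12
Z (Eve): min(-2, -13) = -13
H (Bob): max(-17, -12, -13) = -12
B (Eve): min(-11, -3, 8, -12) = -12
root (Bob): max(-14, -12) = -12

-12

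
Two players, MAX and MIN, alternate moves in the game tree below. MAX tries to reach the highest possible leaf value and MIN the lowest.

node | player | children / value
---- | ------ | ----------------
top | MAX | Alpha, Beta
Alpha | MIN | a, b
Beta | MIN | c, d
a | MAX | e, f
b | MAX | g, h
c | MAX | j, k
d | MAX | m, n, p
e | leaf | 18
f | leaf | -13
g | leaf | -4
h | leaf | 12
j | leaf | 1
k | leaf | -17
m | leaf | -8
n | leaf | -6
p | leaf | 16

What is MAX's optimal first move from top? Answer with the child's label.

Alpha

a (MAX): max(18, -13) = 18
b (MAX): max(-4, 12) = 12
Alpha (MIN): min(18, 12) = 12
c (MAX): max(1, -17) = 1
d (MAX): max(-8, -6, 16) = 16
Beta (MIN): min(1, 16) = 1
top (MAX): max(12, 1) = 12
MAX at top wants the highest of {Alpha=12, Beta=1}, so chooses Alpha.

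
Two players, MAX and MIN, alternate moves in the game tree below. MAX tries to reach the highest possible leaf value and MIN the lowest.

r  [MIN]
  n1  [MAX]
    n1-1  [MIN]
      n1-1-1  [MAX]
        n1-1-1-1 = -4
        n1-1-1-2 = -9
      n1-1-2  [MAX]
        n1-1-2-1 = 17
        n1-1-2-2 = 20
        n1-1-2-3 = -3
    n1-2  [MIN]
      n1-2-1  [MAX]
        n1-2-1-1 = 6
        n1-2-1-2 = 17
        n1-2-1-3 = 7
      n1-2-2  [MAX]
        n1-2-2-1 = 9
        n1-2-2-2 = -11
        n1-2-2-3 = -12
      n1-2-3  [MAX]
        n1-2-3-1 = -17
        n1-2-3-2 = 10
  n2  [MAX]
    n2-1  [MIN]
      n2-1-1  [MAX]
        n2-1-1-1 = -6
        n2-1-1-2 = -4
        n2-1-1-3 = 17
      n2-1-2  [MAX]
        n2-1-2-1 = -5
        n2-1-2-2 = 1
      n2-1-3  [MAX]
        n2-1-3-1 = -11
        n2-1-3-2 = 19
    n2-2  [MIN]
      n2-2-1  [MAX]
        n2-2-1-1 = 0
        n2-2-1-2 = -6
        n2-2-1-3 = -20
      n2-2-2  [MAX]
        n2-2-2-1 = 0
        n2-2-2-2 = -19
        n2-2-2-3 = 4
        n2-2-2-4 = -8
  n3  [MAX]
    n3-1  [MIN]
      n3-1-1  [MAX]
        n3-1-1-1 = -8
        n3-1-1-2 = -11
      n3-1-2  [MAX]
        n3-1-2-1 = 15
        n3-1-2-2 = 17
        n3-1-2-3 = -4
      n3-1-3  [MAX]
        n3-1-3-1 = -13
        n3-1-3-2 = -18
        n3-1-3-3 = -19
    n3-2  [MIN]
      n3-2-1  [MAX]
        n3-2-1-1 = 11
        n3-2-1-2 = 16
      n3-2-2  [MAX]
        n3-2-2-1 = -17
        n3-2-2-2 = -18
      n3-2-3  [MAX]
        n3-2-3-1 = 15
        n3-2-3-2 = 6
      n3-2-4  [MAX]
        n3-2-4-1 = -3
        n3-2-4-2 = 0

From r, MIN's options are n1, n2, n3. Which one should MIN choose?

n3

n1-1-1 (MAX): max(-4, -9) = -4
n1-1-2 (MAX): max(17, 20, -3) = 20
n1-1 (MIN): min(-4, 20) = -4
n1-2-1 (MAX): max(6, 17, 7) = 17
n1-2-2 (MAX): max(9, -11, -12) = 9
n1-2-3 (MAX): max(-17, 10) = 10
n1-2 (MIN): min(17, 9, 10) = 9
n1 (MAX): max(-4, 9) = 9
n2-1-1 (MAX): max(-6, -4, 17) = 17
n2-1-2 (MAX): max(-5, 1) = 1
n2-1-3 (MAX): max(-11, 19) = 19
n2-1 (MIN): min(17, 1, 19) = 1
n2-2-1 (MAX): max(0, -6, -20) = 0
n2-2-2 (MAX): max(0, -19, 4, -8) = 4
n2-2 (MIN): min(0, 4) = 0
n2 (MAX): max(1, 0) = 1
n3-1-1 (MAX): max(-8, -11) = -8
n3-1-2 (MAX): max(15, 17, -4) = 17
n3-1-3 (MAX): max(-13, -18, -19) = -13
n3-1 (MIN): min(-8, 17, -13) = -13
n3-2-1 (MAX): max(11, 16) = 16
n3-2-2 (MAX): max(-17, -18) = -17
n3-2-3 (MAX): max(15, 6) = 15
n3-2-4 (MAX): max(-3, 0) = 0
n3-2 (MIN): min(16, -17, 15, 0) = -17
n3 (MAX): max(-13, -17) = -13
r (MIN): min(9, 1, -13) = -13
MIN at r wants the lowest of {n1=9, n2=1, n3=-13}, so chooses n3.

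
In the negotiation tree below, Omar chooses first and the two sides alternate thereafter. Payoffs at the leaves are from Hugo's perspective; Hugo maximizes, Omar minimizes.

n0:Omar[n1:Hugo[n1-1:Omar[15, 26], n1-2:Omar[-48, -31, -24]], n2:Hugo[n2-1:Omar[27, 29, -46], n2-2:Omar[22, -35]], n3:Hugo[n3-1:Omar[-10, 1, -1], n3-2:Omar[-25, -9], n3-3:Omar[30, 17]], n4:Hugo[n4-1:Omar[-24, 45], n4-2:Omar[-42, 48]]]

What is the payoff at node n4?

n4-1 (Omar): min(-24, 45) = -24
n4-2 (Omar): min(-42, 48) = -42
n4 (Hugo): max(-24, -42) = -24

-24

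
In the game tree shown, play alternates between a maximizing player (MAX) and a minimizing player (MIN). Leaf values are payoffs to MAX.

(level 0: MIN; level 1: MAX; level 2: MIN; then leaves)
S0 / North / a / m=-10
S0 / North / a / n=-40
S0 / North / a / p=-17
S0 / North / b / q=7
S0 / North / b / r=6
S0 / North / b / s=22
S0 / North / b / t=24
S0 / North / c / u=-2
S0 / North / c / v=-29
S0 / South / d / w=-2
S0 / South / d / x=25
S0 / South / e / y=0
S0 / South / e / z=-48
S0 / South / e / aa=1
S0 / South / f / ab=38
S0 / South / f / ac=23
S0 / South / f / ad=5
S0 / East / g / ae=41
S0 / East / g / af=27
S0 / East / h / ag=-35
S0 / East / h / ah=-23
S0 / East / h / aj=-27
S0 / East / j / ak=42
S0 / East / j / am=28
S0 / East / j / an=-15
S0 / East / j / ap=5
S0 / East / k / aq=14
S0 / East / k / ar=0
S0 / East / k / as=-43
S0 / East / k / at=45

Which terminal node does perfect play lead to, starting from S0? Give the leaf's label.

a (MIN): min(-10, -40, -17) = -40
b (MIN): min(7, 6, 22, 24) = 6
c (MIN): min(-2, -29) = -29
North (MAX): max(-40, 6, -29) = 6
d (MIN): min(-2, 25) = -2
e (MIN): min(0, -48, 1) = -48
f (MIN): min(38, 23, 5) = 5
South (MAX): max(-2, -48, 5) = 5
g (MIN): min(41, 27) = 27
h (MIN): min(-35, -23, -27) = -35
j (MIN): min(42, 28, -15, 5) = -15
k (MIN): min(14, 0, -43, 45) = -43
East (MAX): max(27, -35, -15, -43) = 27
S0 (MIN): min(6, 5, 27) = 5
At S0, MIN picks South (lowest: 5).
At South, MAX picks f (highest: 5).
At f, MIN picks ad (lowest: 5).
Terminal value 5.

ad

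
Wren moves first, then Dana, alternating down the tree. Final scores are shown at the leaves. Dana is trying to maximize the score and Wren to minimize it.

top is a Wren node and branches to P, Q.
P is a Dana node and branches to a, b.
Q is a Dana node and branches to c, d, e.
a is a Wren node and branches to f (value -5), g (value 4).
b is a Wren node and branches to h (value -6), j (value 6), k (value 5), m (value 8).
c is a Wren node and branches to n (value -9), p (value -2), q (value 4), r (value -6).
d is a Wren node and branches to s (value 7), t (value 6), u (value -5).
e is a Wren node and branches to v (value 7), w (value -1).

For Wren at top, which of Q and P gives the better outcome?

c (Wren): min(-9, -2, 4, -6) = -9
d (Wren): min(7, 6, -5) = -5
e (Wren): min(7, -1) = -1
Q (Dana): max(-9, -5, -1) = -1
a (Wren): min(-5, 4) = -5
b (Wren): min(-6, 6, 5, 8) = -6
P (Dana): max(-5, -6) = -5
Wren prefers the lower value; Q=-1, P=-5. P is better since -5 < -1.

P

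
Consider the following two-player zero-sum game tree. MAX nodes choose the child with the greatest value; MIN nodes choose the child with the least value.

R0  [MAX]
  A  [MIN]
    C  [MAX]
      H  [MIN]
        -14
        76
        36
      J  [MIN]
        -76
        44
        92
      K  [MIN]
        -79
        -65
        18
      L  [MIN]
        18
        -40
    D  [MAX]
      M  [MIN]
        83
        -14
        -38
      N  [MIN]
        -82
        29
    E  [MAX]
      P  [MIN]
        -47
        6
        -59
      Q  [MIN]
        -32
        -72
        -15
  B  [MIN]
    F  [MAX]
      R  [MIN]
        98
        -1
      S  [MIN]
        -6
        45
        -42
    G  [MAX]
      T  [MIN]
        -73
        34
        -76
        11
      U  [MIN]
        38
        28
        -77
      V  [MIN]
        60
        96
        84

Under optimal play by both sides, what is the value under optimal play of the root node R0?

-1

H (MIN): min(-14, 76, 36) = -14
J (MIN): min(-76, 44, 92) = -76
K (MIN): min(-79, -65, 18) = -79
L (MIN): min(18, -40) = -40
C (MAX): max(-14, -76, -79, -40) = -14
M (MIN): min(83, -14, -38) = -38
N (MIN): min(-82, 29) = -82
D (MAX): max(-38, -82) = -38
P (MIN): min(-47, 6, -59) = -59
Q (MIN): min(-32, -72, -15) = -72
E (MAX): max(-59, -72) = -59
A (MIN): min(-14, -38, -59) = -59
R (MIN): min(98, -1) = -1
S (MIN): min(-6, 45, -42) = -42
F (MAX): max(-1, -42) = -1
T (MIN): min(-73, 34, -76, 11) = -76
U (MIN): min(38, 28, -77) = -77
V (MIN): min(60, 96, 84) = 60
G (MAX): max(-76, -77, 60) = 60
B (MIN): min(-1, 60) = -1
R0 (MAX): max(-59, -1) = -1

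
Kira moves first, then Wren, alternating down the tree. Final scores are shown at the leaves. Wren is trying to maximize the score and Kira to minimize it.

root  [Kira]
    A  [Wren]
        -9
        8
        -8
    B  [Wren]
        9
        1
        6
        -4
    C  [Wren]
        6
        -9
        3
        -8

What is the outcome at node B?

B (Wren): max(9, 1, 6, -4) = 9

9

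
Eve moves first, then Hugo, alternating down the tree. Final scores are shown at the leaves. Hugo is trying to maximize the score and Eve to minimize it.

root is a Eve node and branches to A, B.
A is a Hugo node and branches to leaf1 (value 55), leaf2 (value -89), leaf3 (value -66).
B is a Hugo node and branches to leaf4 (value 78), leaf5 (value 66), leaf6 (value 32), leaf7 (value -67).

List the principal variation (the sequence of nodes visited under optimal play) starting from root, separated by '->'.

root -> A -> leaf1

A (Hugo): max(55, -89, -66) = 55
B (Hugo): max(78, 66, 32, -67) = 78
root (Eve): min(55, 78) = 55
At root, Eve picks A (lowest: 55).
At A, Hugo picks leaf1 (highest: 55).
Terminal value 55.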